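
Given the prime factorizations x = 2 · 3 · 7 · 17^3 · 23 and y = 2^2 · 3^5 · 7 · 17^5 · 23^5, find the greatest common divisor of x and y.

min exponent per shared prime: 2 · 3 · 7 · 17^3 · 23 = 4745958

4745958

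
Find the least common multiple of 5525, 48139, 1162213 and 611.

5525 = 5² · 13 · 17; 48139 = 7 · 13 · 23²; 1162213 = 13³ · 23²; 611 = 13 · 47
lcm takes max exponent of each prime: 5² · 7 · 13³ · 17 · 23² · 47 = 162506432725

162506432725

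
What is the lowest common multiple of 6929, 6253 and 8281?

6929 = 13² · 41; 6253 = 13² · 37; 8281 = 7² · 13²
lcm takes max exponent of each prime: 7² · 13² · 37 · 41 = 12562277

12562277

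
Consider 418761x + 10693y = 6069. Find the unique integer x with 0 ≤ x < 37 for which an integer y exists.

22

Reduce mod 10693: 418761x ≡ 6069 (mod 10693). With g = gcd(418761, 10693) = 289 dividing 6069, divide through: 1449x ≡ 21 (mod 37).
Since gcd(1449, 37) = 1, x ≡ 21·(1449)⁻¹ ≡ 22 (mod 37). Smallest non-negative: 22.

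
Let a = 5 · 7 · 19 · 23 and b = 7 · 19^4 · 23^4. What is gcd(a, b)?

3059

min exponent per shared prime: 7 · 19 · 23 = 3059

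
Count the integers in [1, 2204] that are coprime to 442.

957

442 = 2·13·17. Inclusion–exclusion on these primes:
2204 − ⌊2204/2⌋ − ⌊2204/13⌋ − ⌊2204/17⌋ + ⌊2204/26⌋ + ⌊2204/34⌋ + ⌊2204/221⌋ − ⌊2204/442⌋ = 957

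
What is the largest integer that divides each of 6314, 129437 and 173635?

3157

gcd(6314, 129437): 129437 = 20·6314 + 3157; 6314 = 2·3157 + 0 → 3157
gcd(3157, 173635): 173635 = 55·3157 + 0 → 3157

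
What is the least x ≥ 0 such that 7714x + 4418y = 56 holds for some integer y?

1764

Euclid: 7714 = 1·4418 + 3296; 4418 = 1·3296 + 1122; 3296 = 2·1122 + 1052; 1122 = 1·1052 + 70; 1052 = 15·70 + 2; 70 = 35·2 + 0 → gcd = 2; 56 = 2·28.
Back-substitution yields 7714·(63) + 4418·(-110) = 2, so one solution is x = 63·28 = 1764, y = -110·28 = -3080.
Solutions in x differ by 4418/2 = 2209; the one in [0, 2209) is 1764 mod 2209 = 1764.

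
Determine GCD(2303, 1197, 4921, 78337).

gcd(2303, 1197): 2303 = 1·1197 + 1106; 1197 = 1·1106 + 91; 1106 = 12·91 + 14; 91 = 6·14 + 7; 14 = 2·7 + 0 → 7
gcd(7, 4921): 4921 = 703·7 + 0 → 7
gcd(7, 78337): 78337 = 11191·7 + 0 → 7

7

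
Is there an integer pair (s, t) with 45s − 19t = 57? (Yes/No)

By Bézout, 45s − 19t = 57 has integer solutions iff gcd(45, 19) | 57.
Euclid: 45 = 2·19 + 7; 19 = 2·7 + 5; 7 = 1·5 + 2; 5 = 2·2 + 1; 2 = 2·1 + 0. gcd = 1; 57 mod 1 = 0. Yes.

Yes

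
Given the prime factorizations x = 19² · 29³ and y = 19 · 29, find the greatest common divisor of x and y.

min exponent per shared prime: 19 · 29 = 551

551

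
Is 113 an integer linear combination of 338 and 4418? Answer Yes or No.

By Bézout, 338s + 4418t = 113 has integer solutions iff gcd(338, 4418) | 113.
Euclid: 4418 = 13·338 + 24; 338 = 14·24 + 2; 24 = 12·2 + 0. gcd = 2; 113 mod 2 = 1. No.

No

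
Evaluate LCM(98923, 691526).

gcd first: 691526 = 6·98923 + 97988; 98923 = 1·97988 + 935; 97988 = 104·935 + 748; 935 = 1·748 + 187; 748 = 4·187 + 0 → gcd = 187
lcm = 98923·691526/gcd = 68407826498/187 = 365817254

365817254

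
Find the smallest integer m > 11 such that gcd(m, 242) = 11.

Multiples of 11 above 11: 11·2, 11·3, … . Need the cofactor coprime to 242/11 = 22.
Checking s = 2, 3, … the first with gcd(s, 22) = 1 is s = 3, giving 33.

33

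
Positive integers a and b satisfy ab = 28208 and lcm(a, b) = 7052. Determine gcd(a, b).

4

From gcd × lcm = ab: gcd = 28208 / 7052 = 4.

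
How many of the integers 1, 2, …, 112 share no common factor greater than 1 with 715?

715 = 5·11·13. Inclusion–exclusion on these primes:
112 − ⌊112/5⌋ − ⌊112/11⌋ − ⌊112/13⌋ + ⌊112/55⌋ + ⌊112/65⌋ + ⌊112/143⌋ − ⌊112/715⌋ = 75

75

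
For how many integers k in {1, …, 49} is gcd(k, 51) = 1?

Prime factors of 51: 3, 17. Count integers ≤ 49 divisible by none of them.
By inclusion–exclusion: 49 − ⌊49/3⌋ − ⌊49/17⌋ + ⌊49/51⌋ = 31.

31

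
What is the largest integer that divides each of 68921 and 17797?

Euclid: 68921 = 3·17797 + 15530; 17797 = 1·15530 + 2267; 15530 = 6·2267 + 1928; 2267 = 1·1928 + 339; 1928 = 5·339 + 233; 339 = 1·233 + 106; 233 = 2·106 + 21; 106 = 5·21 + 1; 21 = 21·1 + 0. Last nonzero remainder: 1.

1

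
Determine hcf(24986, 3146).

24986 = 2 · 13 · 31²
3146 = 2 · 11² · 13
Common: 2 · 13 = 26

26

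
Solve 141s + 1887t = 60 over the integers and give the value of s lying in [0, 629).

Reduce mod 1887: 141s ≡ 60 (mod 1887). With g = gcd(141, 1887) = 3 dividing 60, divide through: 47s ≡ 20 (mod 629).
Since gcd(47, 629) = 1, s ≡ 20·(47)⁻¹ ≡ 335 (mod 629). Smallest non-negative: 335.

335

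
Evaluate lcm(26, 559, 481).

26 = 2 · 13; 559 = 13 · 43; 481 = 13 · 37
lcm takes max exponent of each prime: 2 · 13 · 37 · 43 = 41366

41366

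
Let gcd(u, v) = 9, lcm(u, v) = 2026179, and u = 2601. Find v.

Using uv = gcd(u,v)·lcm(u,v) = 9·2026179 = 18235611, we get v = 18235611/2601 = 7011.

7011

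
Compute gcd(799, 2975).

17

Euclid: 2975 = 3·799 + 578; 799 = 1·578 + 221; 578 = 2·221 + 136; 221 = 1·136 + 85; 136 = 1·85 + 51; 85 = 1·51 + 34; 51 = 1·34 + 17; 34 = 2·17 + 0. Last nonzero remainder: 17.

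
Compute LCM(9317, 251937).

335328147

gcd first: 251937 = 27·9317 + 378; 9317 = 24·378 + 245; 378 = 1·245 + 133; 245 = 1·133 + 112; 133 = 1·112 + 21; 112 = 5·21 + 7; 21 = 3·7 + 0 → gcd = 7
lcm = 9317·251937/gcd = 2347297029/7 = 335328147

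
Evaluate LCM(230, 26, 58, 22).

lcm(230, 26) = 230·26/gcd = 5980/2 = 2990
lcm(2990, 58) = 2990·58/gcd = 173420/2 = 86710
lcm(86710, 22) = 86710·22/gcd = 1907620/2 = 953810

953810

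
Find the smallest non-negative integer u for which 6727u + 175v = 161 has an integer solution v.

18

gcd(6727, 175) = 7 (Euclid: 6727 = 38·175 + 77; 175 = 2·77 + 21; 77 = 3·21 + 14; 21 = 1·14 + 7; 14 = 2·7 + 0), and 7 | 161.
Extended Euclid: 6727·(-9) + 175·(346) = 7. Scale by 23: u₀ = -207.
General solution u = u₀ + 25t; reducing mod 25 gives u = 18 (and v = -691).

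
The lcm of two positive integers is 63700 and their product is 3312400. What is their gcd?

52

gcd·lcm = product, so gcd = 3312400/63700 = 52.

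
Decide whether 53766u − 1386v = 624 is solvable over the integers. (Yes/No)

No

gcd(53766, 1386): 53766 = 38·1386 + 1098; 1386 = 1·1098 + 288; 1098 = 3·288 + 234; 288 = 1·234 + 54; 234 = 4·54 + 18; 54 = 3·18 + 0 → 18
18 does not divide 624, so a solution does not exist.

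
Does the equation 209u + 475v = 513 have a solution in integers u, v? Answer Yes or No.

By Bézout, 209u + 475v = 513 has integer solutions iff gcd(209, 475) | 513.
Euclid: 475 = 2·209 + 57; 209 = 3·57 + 38; 57 = 1·38 + 19; 38 = 2·19 + 0. gcd = 19; 513 mod 19 = 0. Yes.

Yes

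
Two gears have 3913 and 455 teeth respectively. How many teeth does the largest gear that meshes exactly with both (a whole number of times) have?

Euclid: 3913 = 8·455 + 273; 455 = 1·273 + 182; 273 = 1·182 + 91; 182 = 2·91 + 0. Last nonzero remainder: 91.

91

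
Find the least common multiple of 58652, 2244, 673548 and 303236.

58652 = 2² · 11 · 31 · 43; 2244 = 2² · 3 · 11 · 17; 673548 = 2² · 3 · 37² · 41; 303236 = 2² · 41 · 43²
lcm takes max exponent of each prime: 2² · 3 · 11 · 17 · 31 · 37² · 41 · 43² = 7219527290844

7219527290844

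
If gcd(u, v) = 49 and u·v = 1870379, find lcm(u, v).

Since gcd(u,v)·lcm(u,v) = uv, lcm = 1870379/49 = 38171.

38171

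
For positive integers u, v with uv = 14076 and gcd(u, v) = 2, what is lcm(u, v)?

For any two positive integers, gcd × lcm equals their product. Hence lcm = 14076 / 2 = 7038.

7038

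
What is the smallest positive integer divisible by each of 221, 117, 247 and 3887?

11299509

221 = 13 · 17; 117 = 3² · 13; 247 = 13 · 19; 3887 = 13² · 23
lcm takes max exponent of each prime: 3² · 13² · 17 · 19 · 23 = 11299509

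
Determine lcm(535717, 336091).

gcd first: 535717 = 1·336091 + 199626; 336091 = 1·199626 + 136465; 199626 = 1·136465 + 63161; 136465 = 2·63161 + 10143; 63161 = 6·10143 + 2303; 10143 = 4·2303 + 931; 2303 = 2·931 + 441; 931 = 2·441 + 49; 441 = 9·49 + 0 → gcd = 49
lcm = 535717·336091/gcd = 180049662247/49 = 3674482903

3674482903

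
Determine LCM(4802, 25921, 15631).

810342302

lcm(4802, 25921) = 4802·25921/gcd = 124472642/49 = 2540258
lcm(2540258, 15631) = 2540258·15631/gcd = 39706772798/49 = 810342302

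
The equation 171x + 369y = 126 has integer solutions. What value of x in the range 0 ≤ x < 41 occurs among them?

Reduce mod 369: 171x ≡ 126 (mod 369). With g = gcd(171, 369) = 9 dividing 126, divide through: 19x ≡ 14 (mod 41).
Since gcd(19, 41) = 1, x ≡ 14·(19)⁻¹ ≡ 18 (mod 41). Smallest non-negative: 18.

18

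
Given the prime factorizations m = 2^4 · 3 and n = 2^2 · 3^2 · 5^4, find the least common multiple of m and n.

max exponent per prime: 2^4 · 3^2 · 5^4 = 90000

90000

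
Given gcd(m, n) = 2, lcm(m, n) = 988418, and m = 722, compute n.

Using mn = gcd(m,n)·lcm(m,n) = 2·988418 = 1976836, we get n = 1976836/722 = 2738.

2738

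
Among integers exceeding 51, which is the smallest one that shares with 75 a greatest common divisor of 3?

54

75 = 3·25. Any x with gcd(x, 75) = 3 is a multiple of 3, say 3s, with s coprime to 25.
Need s > 51/3, so s ≥ 18. First s ≥ 18 with gcd(s, 25) = 1 is s = 18. Thus x = 3·18 = 54.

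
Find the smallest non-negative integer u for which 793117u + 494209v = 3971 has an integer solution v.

Reduce mod 494209: 793117u ≡ 3971 (mod 494209). With g = gcd(793117, 494209) = 361 dividing 3971, divide through: 2197u ≡ 11 (mod 1369).
Since gcd(2197, 1369) = 1, u ≡ 11·(2197)⁻¹ ≡ 458 (mod 1369). Smallest non-negative: 458.

458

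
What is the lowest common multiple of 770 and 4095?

90090

770 = 2 · 5 · 7 · 11; 4095 = 3² · 5 · 7 · 13
max exponents: 2 · 3² · 5 · 7 · 11 · 13 = 90090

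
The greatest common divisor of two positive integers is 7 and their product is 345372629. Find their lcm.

49338947

For any two positive integers, gcd × lcm equals their product. Hence lcm = 345372629 / 7 = 49338947.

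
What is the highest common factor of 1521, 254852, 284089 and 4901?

1521 = 3² · 13²; 254852 = 2² · 13³ · 29; 284089 = 13² · 41²; 4901 = 13² · 29
gcd takes min exponent of each prime: 13² = 169

169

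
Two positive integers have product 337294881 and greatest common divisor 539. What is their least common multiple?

625779

For any two positive integers, gcd × lcm equals their product. Hence lcm = 337294881 / 539 = 625779.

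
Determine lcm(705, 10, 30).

1410

lcm(705, 10) = 705·10/gcd = 7050/5 = 1410
lcm(1410, 30) = 1410·30/gcd = 42300/30 = 1410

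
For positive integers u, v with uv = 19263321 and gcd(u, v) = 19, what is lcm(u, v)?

For any two positive integers, gcd × lcm equals their product. Hence lcm = 19263321 / 19 = 1013859.

1013859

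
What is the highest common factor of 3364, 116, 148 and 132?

4

gcd(3364, 116): 3364 = 29·116 + 0 → 116
gcd(116, 148): 148 = 1·116 + 32; 116 = 3·32 + 20; 32 = 1·20 + 12; 20 = 1·12 + 8; 12 = 1·8 + 4; 8 = 2·4 + 0 → 4
gcd(4, 132): 132 = 33·4 + 0 → 4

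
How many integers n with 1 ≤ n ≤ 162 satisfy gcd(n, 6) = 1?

6 = 2·3. Inclusion–exclusion on these primes:
162 − ⌊162/2⌋ − ⌊162/3⌋ + ⌊162/6⌋ = 54

54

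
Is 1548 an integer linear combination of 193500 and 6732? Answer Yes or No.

Yes

gcd(193500, 6732): 193500 = 28·6732 + 5004; 6732 = 1·5004 + 1728; 5004 = 2·1728 + 1548; 1728 = 1·1548 + 180; 1548 = 8·180 + 108; 180 = 1·108 + 72; 108 = 1·72 + 36; 72 = 2·36 + 0 → 36
36 divides 1548, so a solution exists.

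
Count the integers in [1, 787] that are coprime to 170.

170 = 2·5·17. Inclusion–exclusion on these primes:
787 − ⌊787/2⌋ − ⌊787/5⌋ − ⌊787/17⌋ + ⌊787/10⌋ + ⌊787/34⌋ + ⌊787/85⌋ − ⌊787/170⌋ = 297

297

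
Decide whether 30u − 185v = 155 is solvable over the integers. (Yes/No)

By Bézout, 30u − 185v = 155 has integer solutions iff gcd(30, 185) | 155.
Euclid: 185 = 6·30 + 5; 30 = 6·5 + 0. gcd = 5; 155 mod 5 = 0. Yes.

Yes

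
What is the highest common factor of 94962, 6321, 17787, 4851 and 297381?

94962 = 2 · 3 · 7² · 17 · 19; 6321 = 3 · 7² · 43; 17787 = 3 · 7² · 11²; 4851 = 3² · 7² · 11; 297381 = 3 · 7³ · 17²
gcd takes min exponent of each prime: 3 · 7² = 147

147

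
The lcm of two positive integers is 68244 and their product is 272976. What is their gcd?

4

gcd·lcm = product, so gcd = 272976/68244 = 4.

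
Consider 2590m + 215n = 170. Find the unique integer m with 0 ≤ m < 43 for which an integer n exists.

gcd(2590, 215) = 5 (Euclid: 2590 = 12·215 + 10; 215 = 21·10 + 5; 10 = 2·5 + 0), and 5 | 170.
Extended Euclid: 2590·(-21) + 215·(253) = 5. Scale by 34: m₀ = -714.
General solution m = m₀ + 43t; reducing mod 43 gives m = 17 (and n = -204).

17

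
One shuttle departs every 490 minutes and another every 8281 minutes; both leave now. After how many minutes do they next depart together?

82810

gcd first: 8281 = 16·490 + 441; 490 = 1·441 + 49; 441 = 9·49 + 0 → gcd = 49
lcm = 490·8281/gcd = 4057690/49 = 82810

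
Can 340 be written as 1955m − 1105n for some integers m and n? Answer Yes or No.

Yes

By Bézout, 1955m − 1105n = 340 has integer solutions iff gcd(1955, 1105) | 340.
Euclid: 1955 = 1·1105 + 850; 1105 = 1·850 + 255; 850 = 3·255 + 85; 255 = 3·85 + 0. gcd = 85; 340 mod 85 = 0. Yes.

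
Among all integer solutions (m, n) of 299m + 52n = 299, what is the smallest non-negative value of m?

gcd(299, 52) = 13 (Euclid: 299 = 5·52 + 39; 52 = 1·39 + 13; 39 = 3·13 + 0), and 13 | 299.
Extended Euclid: 299·(-1) + 52·(6) = 13. Scale by 23: m₀ = -23.
General solution m = m₀ + 4t; reducing mod 4 gives m = 1 (and n = 0).

1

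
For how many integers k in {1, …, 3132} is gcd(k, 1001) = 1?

Prime factors of 1001: 7, 11, 13. Count integers ≤ 3132 divisible by none of them.
By inclusion–exclusion: 3132 − ⌊3132/7⌋ − ⌊3132/11⌋ − ⌊3132/13⌋ + ⌊3132/77⌋ + ⌊3132/91⌋ + ⌊3132/143⌋ − ⌊3132/1001⌋ = 2253.

2253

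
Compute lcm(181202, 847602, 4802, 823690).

645450113880810

181202 = 2 · 7² · 43²; 847602 = 2 · 3² · 7² · 31²; 4802 = 2 · 7⁴; 823690 = 2 · 5 · 7² · 41²
lcm takes max exponent of each prime: 2 · 3² · 5 · 7⁴ · 31² · 41² · 43² = 645450113880810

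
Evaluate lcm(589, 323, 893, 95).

2353055

589 = 19 · 31; 323 = 17 · 19; 893 = 19 · 47; 95 = 5 · 19
lcm takes max exponent of each prime: 5 · 17 · 19 · 31 · 47 = 2353055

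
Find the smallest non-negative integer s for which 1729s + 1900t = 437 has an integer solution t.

gcd(1729, 1900) = 19 (Euclid: 1900 = 1·1729 + 171; 1729 = 10·171 + 19; 171 = 9·19 + 0), and 19 | 437.
Extended Euclid: 1729·(11) + 1900·(-10) = 19. Scale by 23: s₀ = 253.
General solution s = s₀ + 100k; reducing mod 100 gives s = 53 (and t = -48).

53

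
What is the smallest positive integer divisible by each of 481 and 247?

gcd first: 481 = 1·247 + 234; 247 = 1·234 + 13; 234 = 18·13 + 0 → gcd = 13
lcm = 481·247/gcd = 118807/13 = 9139

9139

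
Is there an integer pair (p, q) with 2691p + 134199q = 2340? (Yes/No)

Yes

By Bézout, 2691p + 134199q = 2340 has integer solutions iff gcd(2691, 134199) | 2340.
Euclid: 134199 = 49·2691 + 2340; 2691 = 1·2340 + 351; 2340 = 6·351 + 234; 351 = 1·234 + 117; 234 = 2·117 + 0. gcd = 117; 2340 mod 117 = 0. Yes.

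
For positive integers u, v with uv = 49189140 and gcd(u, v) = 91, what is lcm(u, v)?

540540

For any two positive integers, gcd × lcm equals their product. Hence lcm = 49189140 / 91 = 540540.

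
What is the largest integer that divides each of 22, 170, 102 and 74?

22 = 2 · 11; 170 = 2 · 5 · 17; 102 = 2 · 3 · 17; 74 = 2 · 37
gcd takes min exponent of each prime: 2 = 2

2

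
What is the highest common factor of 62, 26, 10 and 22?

62 = 2 · 31; 26 = 2 · 13; 10 = 2 · 5; 22 = 2 · 11
gcd takes min exponent of each prime: 2 = 2

2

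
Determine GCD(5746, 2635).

17

5746 = 2 · 13² · 17
2635 = 5 · 17 · 31
Common: 17 = 17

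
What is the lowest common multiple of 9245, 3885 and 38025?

9245 = 5 · 43²; 3885 = 3 · 5 · 7 · 37; 38025 = 3² · 5² · 13²
lcm takes max exponent of each prime: 3² · 5² · 7 · 13² · 37 · 43² = 18209830275

18209830275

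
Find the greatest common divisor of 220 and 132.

Euclid: 220 = 1·132 + 88; 132 = 1·88 + 44; 88 = 2·44 + 0. Last nonzero remainder: 44.

44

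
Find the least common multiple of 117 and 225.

2925

117 = 3² · 13; 225 = 3² · 5²
max exponents: 3² · 5² · 13 = 2925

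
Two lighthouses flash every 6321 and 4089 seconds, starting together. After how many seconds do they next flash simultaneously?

8615523

6321 = 3 · 7² · 43; 4089 = 3 · 29 · 47
max exponents: 3 · 7² · 29 · 43 · 47 = 8615523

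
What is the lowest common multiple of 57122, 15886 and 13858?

110074094

57122 = 2 · 13⁴; 15886 = 2 · 13² · 47; 13858 = 2 · 13² · 41
lcm takes max exponent of each prime: 2 · 13⁴ · 41 · 47 = 110074094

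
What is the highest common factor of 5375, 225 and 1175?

5375 = 5³ · 43; 225 = 3² · 5²; 1175 = 5² · 47
gcd takes min exponent of each prime: 5² = 25

25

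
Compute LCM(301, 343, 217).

301 = 7 · 43; 343 = 7³; 217 = 7 · 31
lcm takes max exponent of each prime: 7³ · 31 · 43 = 457219

457219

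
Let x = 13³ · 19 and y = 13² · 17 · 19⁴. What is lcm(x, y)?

max exponent per prime: 13³ · 17 · 19⁴ = 4867359029

4867359029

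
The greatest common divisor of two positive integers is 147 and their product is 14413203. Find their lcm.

For any two positive integers, gcd × lcm equals their product. Hence lcm = 14413203 / 147 = 98049.

98049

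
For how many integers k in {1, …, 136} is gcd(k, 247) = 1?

119

Prime factors of 247: 13, 19. Count integers ≤ 136 divisible by none of them.
By inclusion–exclusion: 136 − ⌊136/13⌋ − ⌊136/19⌋ + ⌊136/247⌋ = 119.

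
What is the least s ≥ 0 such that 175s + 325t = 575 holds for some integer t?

7

gcd(175, 325) = 25 (Euclid: 325 = 1·175 + 150; 175 = 1·150 + 25; 150 = 6·25 + 0), and 25 | 575.
Extended Euclid: 175·(2) + 325·(-1) = 25. Scale by 23: s₀ = 46.
General solution s = s₀ + 13k; reducing mod 13 gives s = 7 (and t = -2).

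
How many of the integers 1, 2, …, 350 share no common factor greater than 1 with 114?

114 = 2·3·19. Inclusion–exclusion on these primes:
350 − ⌊350/2⌋ − ⌊350/3⌋ − ⌊350/19⌋ + ⌊350/6⌋ + ⌊350/38⌋ + ⌊350/57⌋ − ⌊350/114⌋ = 111

111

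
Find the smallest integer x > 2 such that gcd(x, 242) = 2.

gcd(x, 242) = 2 forces 2 | x; write x = 2s. Then gcd(2s, 2·121) = 2·gcd(s, 121), so need gcd(s, 121) = 1.
2s > 2 gives s ≥ 2. The least s ≥ 2 coprime to 121 is 2, so x = 2·2 = 4.

4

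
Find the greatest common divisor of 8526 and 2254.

98

8526 = 2 · 3 · 7² · 29
2254 = 2 · 7² · 23
Common: 2 · 7² = 98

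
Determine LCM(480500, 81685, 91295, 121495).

3771241248500

lcm(480500, 81685) = 480500·81685/gcd = 39249642500/4805 = 8168500
lcm(8168500, 91295) = 8168500·91295/gcd = 745743207500/4805 = 155201500
lcm(155201500, 121495) = 155201500·121495/gcd = 18856206242500/5 = 3771241248500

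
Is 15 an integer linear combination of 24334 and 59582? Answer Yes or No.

By Bézout, 24334u − 59582v = 15 has integer solutions iff gcd(24334, 59582) | 15.
Euclid: 59582 = 2·24334 + 10914; 24334 = 2·10914 + 2506; 10914 = 4·2506 + 890; 2506 = 2·890 + 726; 890 = 1·726 + 164; 726 = 4·164 + 70; 164 = 2·70 + 24; 70 = 2·24 + 22; 24 = 1·22 + 2; 22 = 11·2 + 0. gcd = 2; 15 mod 2 = 1. No.

No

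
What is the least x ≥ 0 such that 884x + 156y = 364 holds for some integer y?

2

Reduce mod 156: 884x ≡ 364 (mod 156). With g = gcd(884, 156) = 52 dividing 364, divide through: 17x ≡ 7 (mod 3).
Since gcd(17, 3) = 1, x ≡ 7·(17)⁻¹ ≡ 2 (mod 3). Smallest non-negative: 2.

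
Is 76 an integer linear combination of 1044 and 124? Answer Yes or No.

Yes

gcd(1044, 124): 1044 = 8·124 + 52; 124 = 2·52 + 20; 52 = 2·20 + 12; 20 = 1·12 + 8; 12 = 1·8 + 4; 8 = 2·4 + 0 → 4
4 divides 76, so a solution exists.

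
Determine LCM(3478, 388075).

gcd first: 388075 = 111·3478 + 2017; 3478 = 1·2017 + 1461; 2017 = 1·1461 + 556; 1461 = 2·556 + 349; 556 = 1·349 + 207; 349 = 1·207 + 142; 207 = 1·142 + 65; 142 = 2·65 + 12; 65 = 5·12 + 5; 12 = 2·5 + 2; 5 = 2·2 + 1; 2 = 2·1 + 0 → gcd = 1
lcm = 3478·388075/gcd = 1349724850/1 = 1349724850

1349724850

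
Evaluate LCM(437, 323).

7429

437 = 19 · 23; 323 = 17 · 19
max exponents: 17 · 19 · 23 = 7429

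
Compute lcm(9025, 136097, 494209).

4657919825

lcm(9025, 136097) = 9025·136097/gcd = 1228275425/361 = 3402425
lcm(3402425, 494209) = 3402425·494209/gcd = 1681509056825/361 = 4657919825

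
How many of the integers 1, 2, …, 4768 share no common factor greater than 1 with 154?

Prime factors of 154: 2, 7, 11. Count integers ≤ 4768 divisible by none of them.
By inclusion–exclusion: 4768 − ⌊4768/2⌋ − ⌊4768/7⌋ − ⌊4768/11⌋ + ⌊4768/14⌋ + ⌊4768/22⌋ + ⌊4768/77⌋ − ⌊4768/154⌋ = 1857.

1857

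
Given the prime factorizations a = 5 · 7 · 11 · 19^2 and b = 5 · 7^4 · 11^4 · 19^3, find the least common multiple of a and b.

1205573541095

max exponent per prime: 5 · 7^4 · 11^4 · 19^3 = 1205573541095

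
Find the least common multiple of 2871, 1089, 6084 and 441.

2871 = 3² · 11 · 29; 1089 = 3² · 11²; 6084 = 2² · 3² · 13²; 441 = 3² · 7²
lcm takes max exponent of each prime: 2² · 3² · 7² · 11² · 13² · 29 = 1046089044

1046089044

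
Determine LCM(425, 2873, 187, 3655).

33973225

lcm(425, 2873) = 425·2873/gcd = 1221025/17 = 71825
lcm(71825, 187) = 71825·187/gcd = 13431275/17 = 790075
lcm(790075, 3655) = 790075·3655/gcd = 2887724125/85 = 33973225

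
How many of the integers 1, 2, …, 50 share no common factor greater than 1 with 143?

Prime factors of 143: 11, 13. Count integers ≤ 50 divisible by none of them.
By inclusion–exclusion: 50 − ⌊50/11⌋ − ⌊50/13⌋ + ⌊50/143⌋ = 43.

43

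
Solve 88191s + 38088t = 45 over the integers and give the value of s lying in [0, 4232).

3915

Reduce mod 38088: 88191s ≡ 45 (mod 38088). With g = gcd(88191, 38088) = 9 dividing 45, divide through: 9799s ≡ 5 (mod 4232).
Since gcd(9799, 4232) = 1, s ≡ 5·(9799)⁻¹ ≡ 3915 (mod 4232). Smallest non-negative: 3915.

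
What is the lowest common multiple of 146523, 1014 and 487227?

146523 = 3 · 13² · 17²; 1014 = 2 · 3 · 13²; 487227 = 3 · 13² · 31²
lcm takes max exponent of each prime: 2 · 3 · 13² · 17² · 31² = 281617206

281617206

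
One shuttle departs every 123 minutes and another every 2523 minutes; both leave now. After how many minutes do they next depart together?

gcd first: 2523 = 20·123 + 63; 123 = 1·63 + 60; 63 = 1·60 + 3; 60 = 20·3 + 0 → gcd = 3
lcm = 123·2523/gcd = 310329/3 = 103443

103443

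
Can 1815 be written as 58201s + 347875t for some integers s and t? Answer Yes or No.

Yes

gcd(58201, 347875): 347875 = 5·58201 + 56870; 58201 = 1·56870 + 1331; 56870 = 42·1331 + 968; 1331 = 1·968 + 363; 968 = 2·363 + 242; 363 = 1·242 + 121; 242 = 2·121 + 0 → 121
121 divides 1815, so a solution exists.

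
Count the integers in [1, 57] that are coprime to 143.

143 = 11·13. Inclusion–exclusion on these primes:
57 − ⌊57/11⌋ − ⌊57/13⌋ + ⌊57/143⌋ = 48

48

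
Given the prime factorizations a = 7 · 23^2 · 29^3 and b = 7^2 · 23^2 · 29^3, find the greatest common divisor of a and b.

min exponent per shared prime: 7 · 23^2 · 29^3 = 90312467

90312467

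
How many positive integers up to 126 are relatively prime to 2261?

96

Prime factors of 2261: 7, 17, 19. Count integers ≤ 126 divisible by none of them.
By inclusion–exclusion: 126 − ⌊126/7⌋ − ⌊126/17⌋ − ⌊126/19⌋ + ⌊126/119⌋ + ⌊126/133⌋ + ⌊126/323⌋ − ⌊126/2261⌋ = 96.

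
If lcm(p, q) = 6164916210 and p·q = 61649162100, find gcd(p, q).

gcd·lcm = product, so gcd = 61649162100/6164916210 = 10.

10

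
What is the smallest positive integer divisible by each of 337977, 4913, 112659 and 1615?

337977 = 3² · 17 · 47²; 4913 = 17³; 112659 = 3 · 17 · 47²; 1615 = 5 · 17 · 19
lcm takes max exponent of each prime: 3² · 5 · 17³ · 19 · 47² = 9279158535

9279158535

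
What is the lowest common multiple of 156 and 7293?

29172

gcd first: 7293 = 46·156 + 117; 156 = 1·117 + 39; 117 = 3·39 + 0 → gcd = 39
lcm = 156·7293/gcd = 1137708/39 = 29172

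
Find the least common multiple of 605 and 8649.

5232645

605 = 5 · 11²; 8649 = 3² · 31²
max exponents: 3² · 5 · 11² · 31² = 5232645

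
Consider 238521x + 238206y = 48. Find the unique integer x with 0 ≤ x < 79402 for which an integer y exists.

Reduce mod 238206: 238521x ≡ 48 (mod 238206). With g = gcd(238521, 238206) = 3 dividing 48, divide through: 79507x ≡ 16 (mod 79402).
Since gcd(79507, 79402) = 1, x ≡ 16·(79507)⁻¹ ≡ 35542 (mod 79402). Smallest non-negative: 35542.

35542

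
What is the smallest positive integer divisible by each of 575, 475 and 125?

575 = 5² · 23; 475 = 5² · 19; 125 = 5³
lcm takes max exponent of each prime: 5³ · 19 · 23 = 54625

54625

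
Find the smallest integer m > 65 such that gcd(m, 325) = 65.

130

gcd(m, 325) = 65 forces 65 | m; write m = 65s. Then gcd(65s, 65·5) = 65·gcd(s, 5), so need gcd(s, 5) = 1.
65s > 65 gives s ≥ 2. The least s ≥ 2 coprime to 5 is 2, so m = 65·2 = 130.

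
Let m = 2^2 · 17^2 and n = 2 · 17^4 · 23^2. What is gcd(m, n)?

578

min exponent per shared prime: 2 · 17^2 = 578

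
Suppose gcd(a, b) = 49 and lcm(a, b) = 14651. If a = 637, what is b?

a·b = gcd·lcm = 49·14651 = 717899, so b = 717899/637 = 1127.

1127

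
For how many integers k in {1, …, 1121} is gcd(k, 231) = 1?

583

231 = 3·7·11. Inclusion–exclusion on these primes:
1121 − ⌊1121/3⌋ − ⌊1121/7⌋ − ⌊1121/11⌋ + ⌊1121/21⌋ + ⌊1121/33⌋ + ⌊1121/77⌋ − ⌊1121/231⌋ = 583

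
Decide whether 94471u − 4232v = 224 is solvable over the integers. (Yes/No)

gcd(94471, 4232): 94471 = 22·4232 + 1367; 4232 = 3·1367 + 131; 1367 = 10·131 + 57; 131 = 2·57 + 17; 57 = 3·17 + 6; 17 = 2·6 + 5; 6 = 1·5 + 1; 5 = 5·1 + 0 → 1
1 divides 224, so a solution exists.

Yes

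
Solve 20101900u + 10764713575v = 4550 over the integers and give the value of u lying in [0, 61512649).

37717919

Euclid: 10764713575 = 535·20101900 + 10197075; 20101900 = 1·10197075 + 9904825; 10197075 = 1·9904825 + 292250; 9904825 = 33·292250 + 260575; 292250 = 1·260575 + 31675; 260575 = 8·31675 + 7175; 31675 = 4·7175 + 2975; 7175 = 2·2975 + 1225; 2975 = 2·1225 + 525; 1225 = 2·525 + 175; 525 = 3·175 + 0 → gcd = 175; 4550 = 175·26.
Back-substitution yields 20101900·(18011787) + 10764713575·(-33635) = 175, so one solution is u = 18011787·26 = 468306462, v = -33635·26 = -874510.
Solutions in u differ by 10764713575/175 = 61512649; the one in [0, 61512649) is 468306462 mod 61512649 = 37717919.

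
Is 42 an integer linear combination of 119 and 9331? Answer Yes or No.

By Bézout, 119s + 9331t = 42 has integer solutions iff gcd(119, 9331) | 42.
Euclid: 9331 = 78·119 + 49; 119 = 2·49 + 21; 49 = 2·21 + 7; 21 = 3·7 + 0. gcd = 7; 42 mod 7 = 0. Yes.

Yes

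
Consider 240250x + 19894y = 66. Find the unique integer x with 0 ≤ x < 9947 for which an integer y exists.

7176

gcd(240250, 19894) = 2 (Euclid: 240250 = 12·19894 + 1522; 19894 = 13·1522 + 108; 1522 = 14·108 + 10; 108 = 10·10 + 8; 10 = 1·8 + 2; 8 = 4·2 + 0), and 2 | 66.
Extended Euclid: 240250·(2026) + 19894·(-24467) = 2. Scale by 33: x₀ = 66858.
General solution x = x₀ + 9947t; reducing mod 9947 gives x = 7176 (and y = -86661).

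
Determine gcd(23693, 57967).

1

Euclid: 57967 = 2·23693 + 10581; 23693 = 2·10581 + 2531; 10581 = 4·2531 + 457; 2531 = 5·457 + 246; 457 = 1·246 + 211; 246 = 1·211 + 35; 211 = 6·35 + 1; 35 = 35·1 + 0. Last nonzero remainder: 1.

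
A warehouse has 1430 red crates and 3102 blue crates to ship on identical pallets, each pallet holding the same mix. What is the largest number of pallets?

22

1430 = 2 · 5 · 11 · 13
3102 = 2 · 3 · 11 · 47
Common: 2 · 11 = 22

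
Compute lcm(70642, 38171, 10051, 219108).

432885693732492

70642 = 2 · 11 · 13² · 19; 38171 = 7² · 19 · 41; 10051 = 19 · 23²; 219108 = 2² · 3 · 19 · 31²
lcm takes max exponent of each prime: 2² · 3 · 7² · 11 · 13² · 19 · 23² · 31² · 41 = 432885693732492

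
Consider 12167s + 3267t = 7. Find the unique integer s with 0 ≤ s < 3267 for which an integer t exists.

29

Reduce mod 3267: 12167s ≡ 7 (mod 3267). With g = gcd(12167, 3267) = 1 dividing 7, divide through: 12167s ≡ 7 (mod 3267).
Since gcd(12167, 3267) = 1, s ≡ 7·(12167)⁻¹ ≡ 29 (mod 3267). Smallest non-negative: 29.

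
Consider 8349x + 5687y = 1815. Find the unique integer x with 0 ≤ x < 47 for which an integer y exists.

Reduce mod 5687: 8349x ≡ 1815 (mod 5687). With g = gcd(8349, 5687) = 121 dividing 1815, divide through: 69x ≡ 15 (mod 47).
Since gcd(69, 47) = 1, x ≡ 15·(69)⁻¹ ≡ 37 (mod 47). Smallest non-negative: 37.

37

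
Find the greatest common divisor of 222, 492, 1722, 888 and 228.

gcd(222, 492): 492 = 2·222 + 48; 222 = 4·48 + 30; 48 = 1·30 + 18; 30 = 1·18 + 12; 18 = 1·12 + 6; 12 = 2·6 + 0 → 6
gcd(6, 1722): 1722 = 287·6 + 0 → 6
gcd(6, 888): 888 = 148·6 + 0 → 6
gcd(6, 228): 228 = 38·6 + 0 → 6

6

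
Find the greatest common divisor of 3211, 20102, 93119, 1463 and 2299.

3211 = 13² · 19; 20102 = 2 · 19 · 23²; 93119 = 13² · 19 · 29; 1463 = 7 · 11 · 19; 2299 = 11² · 19
gcd takes min exponent of each prime: 19 = 19

19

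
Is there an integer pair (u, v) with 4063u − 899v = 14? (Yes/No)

Yes

gcd(4063, 899): 4063 = 4·899 + 467; 899 = 1·467 + 432; 467 = 1·432 + 35; 432 = 12·35 + 12; 35 = 2·12 + 11; 12 = 1·11 + 1; 11 = 11·1 + 0 → 1
1 divides 14, so a solution exists.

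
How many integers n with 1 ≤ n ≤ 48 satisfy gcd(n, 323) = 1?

323 = 17·19. Inclusion–exclusion on these primes:
48 − ⌊48/17⌋ − ⌊48/19⌋ + ⌊48/323⌋ = 44

44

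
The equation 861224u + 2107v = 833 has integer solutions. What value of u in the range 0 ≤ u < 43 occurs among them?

18

Euclid: 861224 = 408·2107 + 1568; 2107 = 1·1568 + 539; 1568 = 2·539 + 490; 539 = 1·490 + 49; 490 = 10·49 + 0 → gcd = 49; 833 = 49·17.
Back-substitution yields 861224·(-4) + 2107·(1635) = 49, so one solution is u = -4·17 = -68, v = 1635·17 = 27795.
Solutions in u differ by 2107/49 = 43; the one in [0, 43) is -68 mod 43 = 18.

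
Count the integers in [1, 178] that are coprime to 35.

Prime factors of 35: 5, 7. Count integers ≤ 178 divisible by none of them.
By inclusion–exclusion: 178 − ⌊178/5⌋ − ⌊178/7⌋ + ⌊178/35⌋ = 123.

123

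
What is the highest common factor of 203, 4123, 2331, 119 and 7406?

203 = 7 · 29; 4123 = 7 · 19 · 31; 2331 = 3² · 7 · 37; 119 = 7 · 17; 7406 = 2 · 7 · 23²
gcd takes min exponent of each prime: 7 = 7

7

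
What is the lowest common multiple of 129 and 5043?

gcd first: 5043 = 39·129 + 12; 129 = 10·12 + 9; 12 = 1·9 + 3; 9 = 3·3 + 0 → gcd = 3
lcm = 129·5043/gcd = 650547/3 = 216849

216849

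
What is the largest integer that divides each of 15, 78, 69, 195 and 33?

15 = 3 · 5; 78 = 2 · 3 · 13; 69 = 3 · 23; 195 = 3 · 5 · 13; 33 = 3 · 11
gcd takes min exponent of each prime: 3 = 3

3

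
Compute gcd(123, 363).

3

Euclid: 363 = 2·123 + 117; 123 = 1·117 + 6; 117 = 19·6 + 3; 6 = 2·3 + 0. Last nonzero remainder: 3.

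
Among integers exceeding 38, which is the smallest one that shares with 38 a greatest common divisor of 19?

38 = 19·2. Any a with gcd(a, 38) = 19 is a multiple of 19, say 19s, with s coprime to 2.
Need s > 38/19, so s ≥ 3. First s ≥ 3 with gcd(s, 2) = 1 is s = 3. Thus a = 19·3 = 57.

57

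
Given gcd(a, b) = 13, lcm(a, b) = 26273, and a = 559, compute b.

a·b = gcd·lcm = 13·26273 = 341549, so b = 341549/559 = 611.

611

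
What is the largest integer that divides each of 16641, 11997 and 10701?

9

gcd(16641, 11997): 16641 = 1·11997 + 4644; 11997 = 2·4644 + 2709; 4644 = 1·2709 + 1935; 2709 = 1·1935 + 774; 1935 = 2·774 + 387; 774 = 2·387 + 0 → 387
gcd(387, 10701): 10701 = 27·387 + 252; 387 = 1·252 + 135; 252 = 1·135 + 117; 135 = 1·117 + 18; 117 = 6·18 + 9; 18 = 2·9 + 0 → 9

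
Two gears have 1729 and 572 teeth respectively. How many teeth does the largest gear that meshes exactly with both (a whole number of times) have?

Euclid: 1729 = 3·572 + 13; 572 = 44·13 + 0. Last nonzero remainder: 13.

13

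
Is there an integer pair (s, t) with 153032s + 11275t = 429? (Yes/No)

Yes

By Bézout, 153032s + 11275t = 429 has integer solutions iff gcd(153032, 11275) | 429.
Euclid: 153032 = 13·11275 + 6457; 11275 = 1·6457 + 4818; 6457 = 1·4818 + 1639; 4818 = 2·1639 + 1540; 1639 = 1·1540 + 99; 1540 = 15·99 + 55; 99 = 1·55 + 44; 55 = 1·44 + 11; 44 = 4·11 + 0. gcd = 11; 429 mod 11 = 0. Yes.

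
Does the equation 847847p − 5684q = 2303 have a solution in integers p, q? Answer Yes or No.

Yes

gcd(847847, 5684): 847847 = 149·5684 + 931; 5684 = 6·931 + 98; 931 = 9·98 + 49; 98 = 2·49 + 0 → 49
49 divides 2303, so a solution exists.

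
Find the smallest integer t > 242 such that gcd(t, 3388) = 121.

363

Multiples of 121 above 242: 121·3, 121·4, … . Need the cofactor coprime to 3388/121 = 28.
Checking s = 3, 4, … the first with gcd(s, 28) = 1 is s = 3, giving 363.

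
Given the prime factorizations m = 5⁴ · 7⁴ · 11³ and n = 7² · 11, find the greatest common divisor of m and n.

min exponent per shared prime: 7² · 11 = 539

539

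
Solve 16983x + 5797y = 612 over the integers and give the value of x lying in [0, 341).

gcd(16983, 5797) = 17 (Euclid: 16983 = 2·5797 + 5389; 5797 = 1·5389 + 408; 5389 = 13·408 + 85; 408 = 4·85 + 68; 85 = 1·68 + 17; 68 = 4·17 + 0), and 17 | 612.
Extended Euclid: 16983·(71) + 5797·(-208) = 17. Scale by 36: x₀ = 2556.
General solution x = x₀ + 341t; reducing mod 341 gives x = 169 (and y = -495).

169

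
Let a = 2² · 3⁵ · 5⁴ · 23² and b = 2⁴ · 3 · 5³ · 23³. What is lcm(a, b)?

29565810000

max exponent per prime: 2⁴ · 3⁵ · 5⁴ · 23³ = 29565810000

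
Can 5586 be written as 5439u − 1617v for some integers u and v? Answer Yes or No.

By Bézout, 5439u − 1617v = 5586 has integer solutions iff gcd(5439, 1617) | 5586.
Euclid: 5439 = 3·1617 + 588; 1617 = 2·588 + 441; 588 = 1·441 + 147; 441 = 3·147 + 0. gcd = 147; 5586 mod 147 = 0. Yes.

Yes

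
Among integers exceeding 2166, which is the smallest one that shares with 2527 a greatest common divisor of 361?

2888

2527 = 361·7. Any t with gcd(t, 2527) = 361 is a multiple of 361, say 361s, with s coprime to 7.
Need s > 2166/361, so s ≥ 7. First s ≥ 7 with gcd(s, 7) = 1 is s = 8. Thus t = 361·8 = 2888.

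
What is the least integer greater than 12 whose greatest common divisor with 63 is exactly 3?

15

gcd(t, 63) = 3 forces 3 | t; write t = 3s. Then gcd(3s, 3·21) = 3·gcd(s, 21), so need gcd(s, 21) = 1.
3s > 12 gives s ≥ 5. The least s ≥ 5 coprime to 21 is 5, so t = 3·5 = 15.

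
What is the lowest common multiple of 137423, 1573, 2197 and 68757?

lcm(137423, 1573) = 137423·1573/gcd = 216166379/143 = 1511653
lcm(1511653, 2197) = 1511653·2197/gcd = 3321101641/13 = 255469357
lcm(255469357, 68757) = 255469357·68757/gcd = 17565306579249/13 = 1351177429173

1351177429173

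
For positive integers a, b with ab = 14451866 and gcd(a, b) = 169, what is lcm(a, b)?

85514

For any two positive integers, gcd × lcm equals their product. Hence lcm = 14451866 / 169 = 85514.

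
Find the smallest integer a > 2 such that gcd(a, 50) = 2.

Multiples of 2 above 2: 2·2, 2·3, … . Need the cofactor coprime to 50/2 = 25.
Checking s = 2, 3, … the first with gcd(s, 25) = 1 is s = 2, giving 4.

4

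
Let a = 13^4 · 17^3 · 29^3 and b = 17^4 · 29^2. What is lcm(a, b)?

58178576180309

max exponent per prime: 13^4 · 17^4 · 29^3 = 58178576180309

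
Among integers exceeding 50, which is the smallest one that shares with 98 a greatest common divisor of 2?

52

gcd(k, 98) = 2 forces 2 | k; write k = 2s. Then gcd(2s, 2·49) = 2·gcd(s, 49), so need gcd(s, 49) = 1.
2s > 50 gives s ≥ 26. The least s ≥ 26 coprime to 49 is 26, so k = 2·26 = 52.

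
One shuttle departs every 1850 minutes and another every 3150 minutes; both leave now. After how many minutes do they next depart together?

116550

gcd first: 3150 = 1·1850 + 1300; 1850 = 1·1300 + 550; 1300 = 2·550 + 200; 550 = 2·200 + 150; 200 = 1·150 + 50; 150 = 3·50 + 0 → gcd = 50
lcm = 1850·3150/gcd = 5827500/50 = 116550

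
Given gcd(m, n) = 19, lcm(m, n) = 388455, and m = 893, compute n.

m·n = gcd·lcm = 19·388455 = 7380645, so n = 7380645/893 = 8265.

8265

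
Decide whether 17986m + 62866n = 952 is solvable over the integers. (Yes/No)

Yes

By Bézout, 17986m + 62866n = 952 has integer solutions iff gcd(17986, 62866) | 952.
Euclid: 62866 = 3·17986 + 8908; 17986 = 2·8908 + 170; 8908 = 52·170 + 68; 170 = 2·68 + 34; 68 = 2·34 + 0. gcd = 34; 952 mod 34 = 0. Yes.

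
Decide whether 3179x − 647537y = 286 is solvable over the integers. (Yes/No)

Yes

gcd(3179, 647537): 647537 = 203·3179 + 2200; 3179 = 1·2200 + 979; 2200 = 2·979 + 242; 979 = 4·242 + 11; 242 = 22·11 + 0 → 11
11 divides 286, so a solution exists.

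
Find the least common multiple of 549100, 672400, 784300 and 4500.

1303088395554000

549100 = 2² · 5² · 17² · 19; 672400 = 2⁴ · 5² · 41²; 784300 = 2² · 5² · 11 · 23 · 31; 4500 = 2² · 3² · 5³
lcm takes max exponent of each prime: 2⁴ · 3² · 5³ · 11 · 17² · 19 · 23 · 31 · 41² = 1303088395554000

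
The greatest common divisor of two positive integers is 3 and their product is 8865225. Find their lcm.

2955075

gcd·lcm = product, so lcm = 8865225/3 = 2955075.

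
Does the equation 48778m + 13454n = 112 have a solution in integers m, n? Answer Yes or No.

Yes

By Bézout, 48778m + 13454n = 112 has integer solutions iff gcd(48778, 13454) | 112.
Euclid: 48778 = 3·13454 + 8416; 13454 = 1·8416 + 5038; 8416 = 1·5038 + 3378; 5038 = 1·3378 + 1660; 3378 = 2·1660 + 58; 1660 = 28·58 + 36; 58 = 1·36 + 22; 36 = 1·22 + 14; 22 = 1·14 + 8; 14 = 1·8 + 6; 8 = 1·6 + 2; 6 = 3·2 + 0. gcd = 2; 112 mod 2 = 0. Yes.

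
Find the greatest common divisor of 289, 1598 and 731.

gcd(289, 1598): 1598 = 5·289 + 153; 289 = 1·153 + 136; 153 = 1·136 + 17; 136 = 8·17 + 0 → 17
gcd(17, 731): 731 = 43·17 + 0 → 17

17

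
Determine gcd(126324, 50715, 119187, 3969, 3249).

126324 = 2² · 3² · 11² · 29; 50715 = 3² · 5 · 7² · 23; 119187 = 3² · 17 · 19 · 41; 3969 = 3⁴ · 7²; 3249 = 3² · 19²
gcd takes min exponent of each prime: 3² = 9

9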